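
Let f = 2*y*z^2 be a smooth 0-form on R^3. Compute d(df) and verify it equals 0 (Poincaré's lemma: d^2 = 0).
d(df) = 0

Step 1: df = sum_i (∂f/∂x_i) dx_i = (0) dx + (2*z^2) dy + (4*y*z) dz.
Step 2: Apply d again. Using the 1-form formula, the coefficient of dx ∧ dy in d(df) is ∂^2 f/∂x ∂y - ∂^2 f/∂y ∂x = (0) - (0) = 0 (equality of mixed partials for smooth f).
Similarly for dx ∧ dz and dy ∧ dz — all coefficients vanish. So d(df) = 0.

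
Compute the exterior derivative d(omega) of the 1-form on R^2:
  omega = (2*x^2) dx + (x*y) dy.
d(omega) = (y) dx ∧ dy

For a 1-form omega = sum_i f_i dx_i, the exterior derivative is
  d(omega) = sum_{i < j} (∂f_j/∂x_i - ∂f_i/∂x_j) dx_i ∧ dx_j.
  coefficient of dx ∧ dy: ∂f_2/∂x - ∂f_1/∂y = ∂(x*y)/∂x - ∂(2*x^2)/∂y = y
Assembling: d(omega) = (y) dx ∧ dy.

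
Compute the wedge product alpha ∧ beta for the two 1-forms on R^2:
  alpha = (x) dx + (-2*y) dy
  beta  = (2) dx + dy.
alpha ∧ beta = (x + 4*y) dx ∧ dy

Distribute the wedge, using dx_i ∧ dx_j = -dx_j ∧ dx_i and dx_i ∧ dx_i = 0. For each pair (i, j) with i < j, the coefficient of dx_i ∧ dx_j in alpha ∧ beta is (alpha_i * beta_j - alpha_j * beta_i). Collecting: alpha ∧ beta = (x + 4*y) dx ∧ dy.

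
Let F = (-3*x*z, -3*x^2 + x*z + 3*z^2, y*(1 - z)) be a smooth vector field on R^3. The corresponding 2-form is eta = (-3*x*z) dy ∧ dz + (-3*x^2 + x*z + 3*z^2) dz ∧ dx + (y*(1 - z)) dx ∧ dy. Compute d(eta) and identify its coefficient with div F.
d(eta) = (-y - 3*z) dx ∧ dy ∧ dz; div F = -y - 3*z

For a 2-form in R^3 of the form above, applying d gives a 3-form with coefficient ∂P/∂x + ∂Q/∂y + ∂R/∂z:
  ∂P/∂x = -3*z
  ∂Q/∂y = 0
  ∂R/∂z = -y
Sum = -y - 3*z, which is exactly div F.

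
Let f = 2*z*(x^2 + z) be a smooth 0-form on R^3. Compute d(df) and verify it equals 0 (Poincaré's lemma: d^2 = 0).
d(df) = 0

Step 1: df = sum_i (∂f/∂x_i) dx_i = (4*x*z) dx + (0) dy + (2*x^2 + 4*z) dz.
Step 2: Apply d again. Using the 1-form formula, the coefficient of dx ∧ dy in d(df) is ∂^2 f/∂x ∂y - ∂^2 f/∂y ∂x = (0) - (0) = 0 (equality of mixed partials for smooth f).
Similarly for dx ∧ dz and dy ∧ dz — all coefficients vanish. So d(df) = 0.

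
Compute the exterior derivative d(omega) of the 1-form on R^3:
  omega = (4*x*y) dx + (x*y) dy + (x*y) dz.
d(omega) = (-4*x + y) dx ∧ dy + (y) dx ∧ dz + (x) dy ∧ dz

For a 1-form omega = sum_i f_i dx_i, the exterior derivative is
  d(omega) = sum_{i < j} (∂f_j/∂x_i - ∂f_i/∂x_j) dx_i ∧ dx_j.
  coefficient of dx ∧ dy: ∂f_2/∂x - ∂f_1/∂y = ∂(x*y)/∂x - ∂(4*x*y)/∂y = -4*x + y
  coefficient of dx ∧ dz: ∂f_3/∂x - ∂f_1/∂z = ∂(x*y)/∂x - ∂(4*x*y)/∂z = y
  coefficient of dy ∧ dz: ∂f_3/∂y - ∂f_2/∂z = ∂(x*y)/∂y - ∂(x*y)/∂z = x
Assembling: d(omega) = (-4*x + y) dx ∧ dy + (y) dx ∧ dz + (x) dy ∧ dz.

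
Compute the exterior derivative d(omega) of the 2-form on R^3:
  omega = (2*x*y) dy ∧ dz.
d(omega) = (2*y) dx ∧ dy ∧ dz

For a 2-form omega = sum_{i<j} g_{ij} dx_i ∧ dx_j, the exterior derivative is
  d(omega) = sum_{i<j} d(g_{ij}) ∧ dx_i ∧ dx_j = sum_{i<j, k} (∂g_{ij}/∂x_k) dx_k ∧ dx_i ∧ dx_j.
Expand each term, using dx_k ∧ dx_i ∧ dx_j = sgn(permutation) dx_{(a)} ∧ dx_{(b)} ∧ dx_{(c)} with (a < b < c) sorted:
  d(2*x*y) includes (∂/∂x)(2*x*y) dx = (2*y) dx, which multiplied by dy ∧ dz gives (2*y) dx ∧ dy ∧ dz
Collecting like 3-forms: d(omega) = (2*y) dx ∧ dy ∧ dz.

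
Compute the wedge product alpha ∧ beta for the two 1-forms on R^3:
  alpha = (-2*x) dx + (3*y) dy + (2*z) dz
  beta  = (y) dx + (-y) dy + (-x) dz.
alpha ∧ beta = (y*(2*x - 3*y)) dx ∧ dy + (2*x^2 - 2*y*z) dx ∧ dz + (y*(-3*x + 2*z)) dy ∧ dz

Distribute the wedge, using dx_i ∧ dx_j = -dx_j ∧ dx_i and dx_i ∧ dx_i = 0. For each pair (i, j) with i < j, the coefficient of dx_i ∧ dx_j in alpha ∧ beta is (alpha_i * beta_j - alpha_j * beta_i). Collecting: alpha ∧ beta = (y*(2*x - 3*y)) dx ∧ dy + (2*x^2 - 2*y*z) dx ∧ dz + (y*(-3*x + 2*z)) dy ∧ dz.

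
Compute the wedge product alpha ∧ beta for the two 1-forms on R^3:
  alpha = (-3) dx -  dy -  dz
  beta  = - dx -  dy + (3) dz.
alpha ∧ beta = (2) dx ∧ dy + (-10) dx ∧ dz + (-4) dy ∧ dz

Distribute the wedge, using dx_i ∧ dx_j = -dx_j ∧ dx_i and dx_i ∧ dx_i = 0. For each pair (i, j) with i < j, the coefficient of dx_i ∧ dx_j in alpha ∧ beta is (alpha_i * beta_j - alpha_j * beta_i). Collecting: alpha ∧ beta = (2) dx ∧ dy + (-10) dx ∧ dz + (-4) dy ∧ dz.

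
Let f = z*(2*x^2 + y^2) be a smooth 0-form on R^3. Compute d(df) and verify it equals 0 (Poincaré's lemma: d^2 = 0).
d(df) = 0

Step 1: df = sum_i (∂f/∂x_i) dx_i = (4*x*z) dx + (2*y*z) dy + (2*x^2 + y^2) dz.
Step 2: Apply d again. Using the 1-form formula, the coefficient of dx ∧ dy in d(df) is ∂^2 f/∂x ∂y - ∂^2 f/∂y ∂x = (0) - (0) = 0 (equality of mixed partials for smooth f).
Similarly for dx ∧ dz and dy ∧ dz — all coefficients vanish. So d(df) = 0.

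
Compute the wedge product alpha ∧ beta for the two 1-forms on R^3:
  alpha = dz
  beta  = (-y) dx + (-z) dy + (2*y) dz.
alpha ∧ beta = (y) dx ∧ dz + (z) dy ∧ dz

Distribute the wedge, using dx_i ∧ dx_j = -dx_j ∧ dx_i and dx_i ∧ dx_i = 0. For each pair (i, j) with i < j, the coefficient of dx_i ∧ dx_j in alpha ∧ beta is (alpha_i * beta_j - alpha_j * beta_i). Collecting: alpha ∧ beta = (y) dx ∧ dz + (z) dy ∧ dz.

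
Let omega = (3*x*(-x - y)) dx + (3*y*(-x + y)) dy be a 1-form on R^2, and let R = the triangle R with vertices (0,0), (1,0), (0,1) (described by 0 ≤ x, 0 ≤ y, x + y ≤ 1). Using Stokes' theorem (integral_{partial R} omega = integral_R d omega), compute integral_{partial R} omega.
integral_(partial R) omega = 0

Stokes: integral_partial_R omega = integral_R d omega with d omega = (∂Q/∂x - ∂P/∂y) dx ∧ dy.
  ∂Q/∂x = -3*y
  ∂P/∂y = -3*x
  integrand = ∂Q/∂x - ∂P/∂y = 3*x - 3*y.
Integrating over R: integral_0^1 integral_0^{1-x} (3*x - 3*y) dy dx = 0.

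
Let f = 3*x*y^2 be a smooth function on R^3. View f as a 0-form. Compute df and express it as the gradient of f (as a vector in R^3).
df = (3*y^2) dx + (6*x*y) dy + (0) dz; grad f = (3*y^2, 6*x*y, 0)

For a 0-form f, d f = (∂f/∂x) dx + (∂f/∂y) dy + (∂f/∂z) dz. The components of the vector representation are exactly the entries of grad f in Cartesian coordinates:
  ∂f/∂x = 3*y^2
  ∂f/∂y = 6*x*y
  ∂f/∂z = 0.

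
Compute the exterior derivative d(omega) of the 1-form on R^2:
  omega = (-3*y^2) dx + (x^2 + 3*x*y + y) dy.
d(omega) = (2*x + 9*y) dx ∧ dy

For a 1-form omega = sum_i f_i dx_i, the exterior derivative is
  d(omega) = sum_{i < j} (∂f_j/∂x_i - ∂f_i/∂x_j) dx_i ∧ dx_j.
  coefficient of dx ∧ dy: ∂f_2/∂x - ∂f_1/∂y = ∂(x^2 + 3*x*y + y)/∂x - ∂(-3*y^2)/∂y = 2*x + 9*y
Assembling: d(omega) = (2*x + 9*y) dx ∧ dy.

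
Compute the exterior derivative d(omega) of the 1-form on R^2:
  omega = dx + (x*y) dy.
d(omega) = (y) dx ∧ dy

For a 1-form omega = sum_i f_i dx_i, the exterior derivative is
  d(omega) = sum_{i < j} (∂f_j/∂x_i - ∂f_i/∂x_j) dx_i ∧ dx_j.
  coefficient of dx ∧ dy: ∂f_2/∂x - ∂f_1/∂y = ∂(x*y)/∂x - ∂(1)/∂y = y
Assembling: d(omega) = (y) dx ∧ dy.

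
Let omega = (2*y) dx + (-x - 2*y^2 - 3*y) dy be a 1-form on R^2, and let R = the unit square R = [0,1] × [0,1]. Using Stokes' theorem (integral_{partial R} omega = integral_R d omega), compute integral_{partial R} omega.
integral_(partial R) omega = -3

Stokes: integral_partial_R omega = integral_R d omega with d omega = (∂Q/∂x - ∂P/∂y) dx ∧ dy.
  ∂Q/∂x = -1
  ∂P/∂y = 2
  integrand = ∂Q/∂x - ∂P/∂y = -3.
Integrating over R: integral_0^1 integral_0^1 (-3) dx dy = -3.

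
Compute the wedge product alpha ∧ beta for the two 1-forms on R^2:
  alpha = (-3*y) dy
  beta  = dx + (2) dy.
alpha ∧ beta = (3*y) dx ∧ dy

Distribute the wedge, using dx_i ∧ dx_j = -dx_j ∧ dx_i and dx_i ∧ dx_i = 0. For each pair (i, j) with i < j, the coefficient of dx_i ∧ dx_j in alpha ∧ beta is (alpha_i * beta_j - alpha_j * beta_i). Collecting: alpha ∧ beta = (3*y) dx ∧ dy.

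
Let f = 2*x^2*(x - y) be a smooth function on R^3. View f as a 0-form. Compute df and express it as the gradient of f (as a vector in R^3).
df = (2*x*(3*x - 2*y)) dx + (-2*x^2) dy + (0) dz; grad f = (2*x*(3*x - 2*y), -2*x^2, 0)

For a 0-form f, d f = (∂f/∂x) dx + (∂f/∂y) dy + (∂f/∂z) dz. The components of the vector representation are exactly the entries of grad f in Cartesian coordinates:
  ∂f/∂x = 2*x*(3*x - 2*y)
  ∂f/∂y = -2*x^2
  ∂f/∂z = 0.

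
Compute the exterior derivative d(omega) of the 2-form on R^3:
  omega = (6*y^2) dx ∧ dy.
d(omega) = 0

For a 2-form omega = sum_{i<j} g_{ij} dx_i ∧ dx_j, the exterior derivative is
  d(omega) = sum_{i<j} d(g_{ij}) ∧ dx_i ∧ dx_j = sum_{i<j, k} (∂g_{ij}/∂x_k) dx_k ∧ dx_i ∧ dx_j.
Expand each term, using dx_k ∧ dx_i ∧ dx_j = sgn(permutation) dx_{(a)} ∧ dx_{(b)} ∧ dx_{(c)} with (a < b < c) sorted:

Collecting like 3-forms: d(omega) = 0.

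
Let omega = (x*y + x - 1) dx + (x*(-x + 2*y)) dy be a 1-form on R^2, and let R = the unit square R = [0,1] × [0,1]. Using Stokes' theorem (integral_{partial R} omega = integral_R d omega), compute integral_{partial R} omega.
integral_(partial R) omega = -1/2

Stokes: integral_partial_R omega = integral_R d omega with d omega = (∂Q/∂x - ∂P/∂y) dx ∧ dy.
  ∂Q/∂x = -2*x + 2*y
  ∂P/∂y = x
  integrand = ∂Q/∂x - ∂P/∂y = -3*x + 2*y.
Integrating over R: integral_0^1 integral_0^1 (-3*x + 2*y) dx dy = -1/2.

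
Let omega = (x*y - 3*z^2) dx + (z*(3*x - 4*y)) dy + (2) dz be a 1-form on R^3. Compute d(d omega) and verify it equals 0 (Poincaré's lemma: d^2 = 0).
d(d omega) = 0

Step 1: d omega = sum_{i<j} (∂f_j/∂x_i - ∂f_i/∂x_j) dx_i ∧ dx_j:
  coeff of dx ∧ dy: -x + 3*z
  coeff of dx ∧ dz: 6*z
  coeff of dy ∧ dz: -3*x + 4*y
Step 2: Apply d again to each 2-form coefficient. The only possible 3-form in R^3 is dx ∧ dy ∧ dz, with coefficient
  ∂(coeff of dy∧dz)/∂x - ∂(coeff of dx∧dz)/∂y + ∂(coeff of dx∧dy)/∂z
  = ∂/∂x (-3*x + 4*y) - ∂/∂y (6*z) + ∂/∂z (-x + 3*z).
Each of these terms simplifies to sums of mixed partials that cancel in pairs. The result is 0 (by equality of mixed partials for smooth functions — Schwarz / Clairaut).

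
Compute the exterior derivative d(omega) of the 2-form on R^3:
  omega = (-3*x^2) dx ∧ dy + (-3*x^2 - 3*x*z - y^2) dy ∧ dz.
d(omega) = (-6*x - 3*z) dx ∧ dy ∧ dz

For a 2-form omega = sum_{i<j} g_{ij} dx_i ∧ dx_j, the exterior derivative is
  d(omega) = sum_{i<j} d(g_{ij}) ∧ dx_i ∧ dx_j = sum_{i<j, k} (∂g_{ij}/∂x_k) dx_k ∧ dx_i ∧ dx_j.
Expand each term, using dx_k ∧ dx_i ∧ dx_j = sgn(permutation) dx_{(a)} ∧ dx_{(b)} ∧ dx_{(c)} with (a < b < c) sorted:
  d(-3*x^2 - 3*x*z - y^2) includes (∂/∂x)(-3*x^2 - 3*x*z - y^2) dx = (-6*x - 3*z) dx, which multiplied by dy ∧ dz gives (-6*x - 3*z) dx ∧ dy ∧ dz
Collecting like 3-forms: d(omega) = (-6*x - 3*z) dx ∧ dy ∧ dz.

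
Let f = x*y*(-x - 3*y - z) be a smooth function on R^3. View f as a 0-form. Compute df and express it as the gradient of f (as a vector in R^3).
df = (y*(-2*x - 3*y - z)) dx + (x*(-x - 6*y - z)) dy + (-x*y) dz; grad f = (y*(-2*x - 3*y - z), x*(-x - 6*y - z), -x*y)

For a 0-form f, d f = (∂f/∂x) dx + (∂f/∂y) dy + (∂f/∂z) dz. The components of the vector representation are exactly the entries of grad f in Cartesian coordinates:
  ∂f/∂x = y*(-2*x - 3*y - z)
  ∂f/∂y = x*(-x - 6*y - z)
  ∂f/∂z = -x*y.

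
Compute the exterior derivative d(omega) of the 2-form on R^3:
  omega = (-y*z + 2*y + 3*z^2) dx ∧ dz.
d(omega) = (z - 2) dx ∧ dy ∧ dz

For a 2-form omega = sum_{i<j} g_{ij} dx_i ∧ dx_j, the exterior derivative is
  d(omega) = sum_{i<j} d(g_{ij}) ∧ dx_i ∧ dx_j = sum_{i<j, k} (∂g_{ij}/∂x_k) dx_k ∧ dx_i ∧ dx_j.
Expand each term, using dx_k ∧ dx_i ∧ dx_j = sgn(permutation) dx_{(a)} ∧ dx_{(b)} ∧ dx_{(c)} with (a < b < c) sorted:
  d(-y*z + 2*y + 3*z^2) includes (∂/∂y)(-y*z + 2*y + 3*z^2) dy = (2 - z) dy, which multiplied by dx ∧ dz gives (z - 2) dx ∧ dy ∧ dz
Collecting like 3-forms: d(omega) = (z - 2) dx ∧ dy ∧ dz.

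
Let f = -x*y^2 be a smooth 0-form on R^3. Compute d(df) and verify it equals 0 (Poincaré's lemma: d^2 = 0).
d(df) = 0

Step 1: df = sum_i (∂f/∂x_i) dx_i = (-y^2) dx + (-2*x*y) dy + (0) dz.
Step 2: Apply d again. Using the 1-form formula, the coefficient of dx ∧ dy in d(df) is ∂^2 f/∂x ∂y - ∂^2 f/∂y ∂x = (-2*y) - (-2*y) = 0 (equality of mixed partials for smooth f).
Similarly for dx ∧ dz and dy ∧ dz — all coefficients vanish. So d(df) = 0.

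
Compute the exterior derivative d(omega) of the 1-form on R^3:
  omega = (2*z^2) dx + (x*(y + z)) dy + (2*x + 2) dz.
d(omega) = (y + z) dx ∧ dy + (2 - 4*z) dx ∧ dz + (-x) dy ∧ dz

For a 1-form omega = sum_i f_i dx_i, the exterior derivative is
  d(omega) = sum_{i < j} (∂f_j/∂x_i - ∂f_i/∂x_j) dx_i ∧ dx_j.
  coefficient of dx ∧ dy: ∂f_2/∂x - ∂f_1/∂y = ∂(x*(y + z))/∂x - ∂(2*z^2)/∂y = y + z
  coefficient of dx ∧ dz: ∂f_3/∂x - ∂f_1/∂z = ∂(2*x + 2)/∂x - ∂(2*z^2)/∂z = 2 - 4*z
  coefficient of dy ∧ dz: ∂f_3/∂y - ∂f_2/∂z = ∂(2*x + 2)/∂y - ∂(x*(y + z))/∂z = -x
Assembling: d(omega) = (y + z) dx ∧ dy + (2 - 4*z) dx ∧ dz + (-x) dy ∧ dz.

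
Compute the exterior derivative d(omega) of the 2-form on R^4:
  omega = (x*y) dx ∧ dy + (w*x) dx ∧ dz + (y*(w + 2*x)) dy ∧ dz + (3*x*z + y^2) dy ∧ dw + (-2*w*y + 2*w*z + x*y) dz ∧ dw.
d(omega) = (x + y) dx ∧ dz ∧ dw + (2*y) dx ∧ dy ∧ dz + (-2*w - 2*x + y) dy ∧ dz ∧ dw + (3*z) dx ∧ dy ∧ dw

For a 2-form omega = sum_{i<j} g_{ij} dx_i ∧ dx_j, the exterior derivative is
  d(omega) = sum_{i<j} d(g_{ij}) ∧ dx_i ∧ dx_j = sum_{i<j, k} (∂g_{ij}/∂x_k) dx_k ∧ dx_i ∧ dx_j.
Expand each term, using dx_k ∧ dx_i ∧ dx_j = sgn(permutation) dx_{(a)} ∧ dx_{(b)} ∧ dx_{(c)} with (a < b < c) sorted:
  d(w*x) includes (∂/∂w)(w*x) dw = (x) dw, which multiplied by dx ∧ dz gives (x) dx ∧ dz ∧ dw
  d(y*(w + 2*x)) includes (∂/∂x)(y*(w + 2*x)) dx = (2*y) dx, which multiplied by dy ∧ dz gives (2*y) dx ∧ dy ∧ dz
  d(y*(w + 2*x)) includes (∂/∂w)(y*(w + 2*x)) dw = (y) dw, which multiplied by dy ∧ dz gives (y) dy ∧ dz ∧ dw
  d(3*x*z + y^2) includes (∂/∂x)(3*x*z + y^2) dx = (3*z) dx, which multiplied by dy ∧ dw gives (3*z) dx ∧ dy ∧ dw
  d(3*x*z + y^2) includes (∂/∂z)(3*x*z + y^2) dz = (3*x) dz, which multiplied by dy ∧ dw gives (-3*x) dy ∧ dz ∧ dw
  d(-2*w*y + 2*w*z + x*y) includes (∂/∂x)(-2*w*y + 2*w*z + x*y) dx = (y) dx, which multiplied by dz ∧ dw gives (y) dx ∧ dz ∧ dw
  d(-2*w*y + 2*w*z + x*y) includes (∂/∂y)(-2*w*y + 2*w*z + x*y) dy = (-2*w + x) dy, which multiplied by dz ∧ dw gives (-2*w + x) dy ∧ dz ∧ dw
Collecting like 3-forms: d(omega) = (x + y) dx ∧ dz ∧ dw + (2*y) dx ∧ dy ∧ dz + (-2*w - 2*x + y) dy ∧ dz ∧ dw + (3*z) dx ∧ dy ∧ dw.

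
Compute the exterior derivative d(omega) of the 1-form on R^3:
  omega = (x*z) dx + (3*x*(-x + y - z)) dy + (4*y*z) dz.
d(omega) = (-6*x + 3*y - 3*z) dx ∧ dy + (-x) dx ∧ dz + (3*x + 4*z) dy ∧ dz

For a 1-form omega = sum_i f_i dx_i, the exterior derivative is
  d(omega) = sum_{i < j} (∂f_j/∂x_i - ∂f_i/∂x_j) dx_i ∧ dx_j.
  coefficient of dx ∧ dy: ∂f_2/∂x - ∂f_1/∂y = ∂(3*x*(-x + y - z))/∂x - ∂(x*z)/∂y = -6*x + 3*y - 3*z
  coefficient of dx ∧ dz: ∂f_3/∂x - ∂f_1/∂z = ∂(4*y*z)/∂x - ∂(x*z)/∂z = -x
  coefficient of dy ∧ dz: ∂f_3/∂y - ∂f_2/∂z = ∂(4*y*z)/∂y - ∂(3*x*(-x + y - z))/∂z = 3*x + 4*z
Assembling: d(omega) = (-6*x + 3*y - 3*z) dx ∧ dy + (-x) dx ∧ dz + (3*x + 4*z) dy ∧ dz.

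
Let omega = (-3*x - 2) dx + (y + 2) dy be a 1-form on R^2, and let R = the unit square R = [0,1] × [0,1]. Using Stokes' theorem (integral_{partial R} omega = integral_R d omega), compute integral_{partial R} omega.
integral_(partial R) omega = 0

Stokes: integral_partial_R omega = integral_R d omega with d omega = (∂Q/∂x - ∂P/∂y) dx ∧ dy.
  ∂Q/∂x = 0
  ∂P/∂y = 0
  integrand = ∂Q/∂x - ∂P/∂y = 0.
Integrating over R: integral_0^1 integral_0^1 (0) dx dy = 0.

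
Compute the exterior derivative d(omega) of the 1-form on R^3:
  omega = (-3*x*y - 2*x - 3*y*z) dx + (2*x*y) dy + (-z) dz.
d(omega) = (3*x + 2*y + 3*z) dx ∧ dy + (3*y) dx ∧ dz

For a 1-form omega = sum_i f_i dx_i, the exterior derivative is
  d(omega) = sum_{i < j} (∂f_j/∂x_i - ∂f_i/∂x_j) dx_i ∧ dx_j.
  coefficient of dx ∧ dy: ∂f_2/∂x - ∂f_1/∂y = ∂(2*x*y)/∂x - ∂(-3*x*y - 2*x - 3*y*z)/∂y = 3*x + 2*y + 3*z
  coefficient of dx ∧ dz: ∂f_3/∂x - ∂f_1/∂z = ∂(-z)/∂x - ∂(-3*x*y - 2*x - 3*y*z)/∂z = 3*y
Assembling: d(omega) = (3*x + 2*y + 3*z) dx ∧ dy + (3*y) dx ∧ dz.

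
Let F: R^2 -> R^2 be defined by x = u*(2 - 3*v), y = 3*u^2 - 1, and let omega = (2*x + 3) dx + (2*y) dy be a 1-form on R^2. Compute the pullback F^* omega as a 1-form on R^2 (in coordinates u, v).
F^* omega = (36*u^3 + 18*u*v^2 - 24*u*v - 4*u - 9*v + 6) du + (3*u*(6*u*v - 4*u - 3)) dv

Using F^*(f dg) = (f ∘ F) d(g ∘ F), substitute each coordinate x_i by F_i(u, v) in f_i, and replace dx_i by d F_i = (∂F_i/∂u) du + (∂F_i/∂v) dv.
  For the x component: f_1(F) = -6*u*v + 4*u + 3; d F_1 = (2 - 3*v) du + (-3*u) dv
  For the y component: f_2(F) = 6*u^2 - 2; d F_2 = (6*u) du + (0) dv
Combining and collecting du, dv coefficients:
  coeff of du: 36*u^3 + 18*u*v^2 - 24*u*v - 4*u - 9*v + 6
  coeff of dv: 3*u*(6*u*v - 4*u - 3)
F^* omega = (36*u^3 + 18*u*v^2 - 24*u*v - 4*u - 9*v + 6) du + (3*u*(6*u*v - 4*u - 3)) dv.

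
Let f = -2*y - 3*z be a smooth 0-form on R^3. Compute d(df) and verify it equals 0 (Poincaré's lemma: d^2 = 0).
d(df) = 0

Step 1: df = sum_i (∂f/∂x_i) dx_i = (0) dx + (-2) dy + (-3) dz.
Step 2: Apply d again. Using the 1-form formula, the coefficient of dx ∧ dy in d(df) is ∂^2 f/∂x ∂y - ∂^2 f/∂y ∂x = (0) - (0) = 0 (equality of mixed partials for smooth f).
Similarly for dx ∧ dz and dy ∧ dz — all coefficients vanish. So d(df) = 0.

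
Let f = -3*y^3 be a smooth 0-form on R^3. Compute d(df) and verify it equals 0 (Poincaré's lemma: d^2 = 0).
d(df) = 0

Step 1: df = sum_i (∂f/∂x_i) dx_i = (0) dx + (-9*y^2) dy + (0) dz.
Step 2: Apply d again. Using the 1-form formula, the coefficient of dx ∧ dy in d(df) is ∂^2 f/∂x ∂y - ∂^2 f/∂y ∂x = (0) - (0) = 0 (equality of mixed partials for smooth f).
Similarly for dx ∧ dz and dy ∧ dz — all coefficients vanish. So d(df) = 0.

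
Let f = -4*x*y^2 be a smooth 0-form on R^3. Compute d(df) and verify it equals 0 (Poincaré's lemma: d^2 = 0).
d(df) = 0

Step 1: df = sum_i (∂f/∂x_i) dx_i = (-4*y^2) dx + (-8*x*y) dy + (0) dz.
Step 2: Apply d again. Using the 1-form formula, the coefficient of dx ∧ dy in d(df) is ∂^2 f/∂x ∂y - ∂^2 f/∂y ∂x = (-8*y) - (-8*y) = 0 (equality of mixed partials for smooth f).
Similarly for dx ∧ dz and dy ∧ dz — all coefficients vanish. So d(df) = 0.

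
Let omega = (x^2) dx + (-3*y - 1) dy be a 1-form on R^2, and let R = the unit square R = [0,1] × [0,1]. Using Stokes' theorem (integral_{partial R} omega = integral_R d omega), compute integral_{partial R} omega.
integral_(partial R) omega = 0

Stokes: integral_partial_R omega = integral_R d omega with d omega = (∂Q/∂x - ∂P/∂y) dx ∧ dy.
  ∂Q/∂x = 0
  ∂P/∂y = 0
  integrand = ∂Q/∂x - ∂P/∂y = 0.
Integrating over R: integral_0^1 integral_0^1 (0) dx dy = 0.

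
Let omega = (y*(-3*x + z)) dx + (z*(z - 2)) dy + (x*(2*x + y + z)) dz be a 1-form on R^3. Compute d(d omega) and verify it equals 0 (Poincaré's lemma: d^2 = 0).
d(d omega) = 0

Step 1: d omega = sum_{i<j} (∂f_j/∂x_i - ∂f_i/∂x_j) dx_i ∧ dx_j:
  coeff of dx ∧ dy: 3*x - z
  coeff of dx ∧ dz: 4*x + z
  coeff of dy ∧ dz: x - 2*z + 2
Step 2: Apply d again to each 2-form coefficient. The only possible 3-form in R^3 is dx ∧ dy ∧ dz, with coefficient
  ∂(coeff of dy∧dz)/∂x - ∂(coeff of dx∧dz)/∂y + ∂(coeff of dx∧dy)/∂z
  = ∂/∂x (x - 2*z + 2) - ∂/∂y (4*x + z) + ∂/∂z (3*x - z).
Each of these terms simplifies to sums of mixed partials that cancel in pairs. The result is 0 (by equality of mixed partials for smooth functions — Schwarz / Clairaut).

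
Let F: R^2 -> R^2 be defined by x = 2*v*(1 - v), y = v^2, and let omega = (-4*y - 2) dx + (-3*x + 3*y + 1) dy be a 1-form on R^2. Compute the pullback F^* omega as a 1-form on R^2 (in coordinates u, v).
F^* omega = (34*v^3 - 20*v^2 + 10*v - 4) dv

Using F^*(f dg) = (f ∘ F) d(g ∘ F), substitute each coordinate x_i by F_i(u, v) in f_i, and replace dx_i by d F_i = (∂F_i/∂u) du + (∂F_i/∂v) dv.
  For the x component: f_1(F) = -4*v^2 - 2; d F_1 = (0) du + (2 - 4*v) dv
  For the y component: f_2(F) = 9*v^2 - 6*v + 1; d F_2 = (0) du + (2*v) dv
Combining and collecting du, dv coefficients:
  coeff of du: 0
  coeff of dv: 34*v^3 - 20*v^2 + 10*v - 4
F^* omega = (34*v^3 - 20*v^2 + 10*v - 4) dv.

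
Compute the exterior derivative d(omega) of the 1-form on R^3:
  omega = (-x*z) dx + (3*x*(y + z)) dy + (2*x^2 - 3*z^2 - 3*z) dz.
d(omega) = (3*y + 3*z) dx ∧ dy + (5*x) dx ∧ dz + (-3*x) dy ∧ dz

For a 1-form omega = sum_i f_i dx_i, the exterior derivative is
  d(omega) = sum_{i < j} (∂f_j/∂x_i - ∂f_i/∂x_j) dx_i ∧ dx_j.
  coefficient of dx ∧ dy: ∂f_2/∂x - ∂f_1/∂y = ∂(3*x*(y + z))/∂x - ∂(-x*z)/∂y = 3*y + 3*z
  coefficient of dx ∧ dz: ∂f_3/∂x - ∂f_1/∂z = ∂(2*x^2 - 3*z^2 - 3*z)/∂x - ∂(-x*z)/∂z = 5*x
  coefficient of dy ∧ dz: ∂f_3/∂y - ∂f_2/∂z = ∂(2*x^2 - 3*z^2 - 3*z)/∂y - ∂(3*x*(y + z))/∂z = -3*x
Assembling: d(omega) = (3*y + 3*z) dx ∧ dy + (5*x) dx ∧ dz + (-3*x) dy ∧ dz.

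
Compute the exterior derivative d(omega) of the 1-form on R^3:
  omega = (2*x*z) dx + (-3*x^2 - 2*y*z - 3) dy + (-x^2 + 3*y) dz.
d(omega) = (-6*x) dx ∧ dy + (-4*x) dx ∧ dz + (2*y + 3) dy ∧ dz

For a 1-form omega = sum_i f_i dx_i, the exterior derivative is
  d(omega) = sum_{i < j} (∂f_j/∂x_i - ∂f_i/∂x_j) dx_i ∧ dx_j.
  coefficient of dx ∧ dy: ∂f_2/∂x - ∂f_1/∂y = ∂(-3*x^2 - 2*y*z - 3)/∂x - ∂(2*x*z)/∂y = -6*x
  coefficient of dx ∧ dz: ∂f_3/∂x - ∂f_1/∂z = ∂(-x^2 + 3*y)/∂x - ∂(2*x*z)/∂z = -4*x
  coefficient of dy ∧ dz: ∂f_3/∂y - ∂f_2/∂z = ∂(-x^2 + 3*y)/∂y - ∂(-3*x^2 - 2*y*z - 3)/∂z = 2*y + 3
Assembling: d(omega) = (-6*x) dx ∧ dy + (-4*x) dx ∧ dz + (2*y + 3) dy ∧ dz.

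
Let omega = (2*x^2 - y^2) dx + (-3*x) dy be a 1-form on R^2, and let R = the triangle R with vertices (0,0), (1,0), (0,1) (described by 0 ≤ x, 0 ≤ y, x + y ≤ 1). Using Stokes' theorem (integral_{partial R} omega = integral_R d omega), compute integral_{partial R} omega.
integral_(partial R) omega = -7/6

Stokes: integral_partial_R omega = integral_R d omega with d omega = (∂Q/∂x - ∂P/∂y) dx ∧ dy.
  ∂Q/∂x = -3
  ∂P/∂y = -2*y
  integrand = ∂Q/∂x - ∂P/∂y = 2*y - 3.
Integrating over R: integral_0^1 integral_0^{1-x} (2*y - 3) dy dx = -7/6.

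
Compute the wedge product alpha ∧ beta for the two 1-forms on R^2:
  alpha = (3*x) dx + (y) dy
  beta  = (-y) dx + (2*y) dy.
alpha ∧ beta = (y*(6*x + y)) dx ∧ dy

Distribute the wedge, using dx_i ∧ dx_j = -dx_j ∧ dx_i and dx_i ∧ dx_i = 0. For each pair (i, j) with i < j, the coefficient of dx_i ∧ dx_j in alpha ∧ beta is (alpha_i * beta_j - alpha_j * beta_i). Collecting: alpha ∧ beta = (y*(6*x + y)) dx ∧ dy.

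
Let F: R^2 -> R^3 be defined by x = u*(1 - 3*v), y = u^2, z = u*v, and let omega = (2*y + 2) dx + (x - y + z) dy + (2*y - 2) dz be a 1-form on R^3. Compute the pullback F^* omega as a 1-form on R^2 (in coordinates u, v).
F^* omega = (-2*u^3 - 8*u^2*v + 4*u^2 - 8*v + 2) du + (4*u*(-u^2 - 2)) dv

Using F^*(f dg) = (f ∘ F) d(g ∘ F), substitute each coordinate x_i by F_i(u, v) in f_i, and replace dx_i by d F_i = (∂F_i/∂u) du + (∂F_i/∂v) dv.
  For the x component: f_1(F) = 2*u^2 + 2; d F_1 = (1 - 3*v) du + (-3*u) dv
  For the y component: f_2(F) = u*(-u - 2*v + 1); d F_2 = (2*u) du + (0) dv
  For the z component: f_3(F) = 2*u^2 - 2; d F_3 = (v) du + (u) dv
Combining and collecting du, dv coefficients:
  coeff of du: -2*u^3 - 8*u^2*v + 4*u^2 - 8*v + 2
  coeff of dv: 4*u*(-u^2 - 2)
F^* omega = (-2*u^3 - 8*u^2*v + 4*u^2 - 8*v + 2) du + (4*u*(-u^2 - 2)) dv.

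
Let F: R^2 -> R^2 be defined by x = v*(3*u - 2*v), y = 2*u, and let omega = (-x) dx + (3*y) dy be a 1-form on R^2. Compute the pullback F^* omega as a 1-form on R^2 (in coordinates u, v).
F^* omega = (-9*u*v^2 + 12*u + 6*v^3) du + (v*(-9*u^2 + 18*u*v - 8*v^2)) dv

Using F^*(f dg) = (f ∘ F) d(g ∘ F), substitute each coordinate x_i by F_i(u, v) in f_i, and replace dx_i by d F_i = (∂F_i/∂u) du + (∂F_i/∂v) dv.
  For the x component: f_1(F) = v*(-3*u + 2*v); d F_1 = (3*v) du + (3*u - 4*v) dv
  For the y component: f_2(F) = 6*u; d F_2 = (2) du + (0) dv
Combining and collecting du, dv coefficients:
  coeff of du: -9*u*v^2 + 12*u + 6*v^3
  coeff of dv: v*(-9*u^2 + 18*u*v - 8*v^2)
F^* omega = (-9*u*v^2 + 12*u + 6*v^3) du + (v*(-9*u^2 + 18*u*v - 8*v^2)) dv.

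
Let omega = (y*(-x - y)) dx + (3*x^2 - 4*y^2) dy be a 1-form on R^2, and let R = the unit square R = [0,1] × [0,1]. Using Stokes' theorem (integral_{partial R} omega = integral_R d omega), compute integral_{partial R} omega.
integral_(partial R) omega = 9/2

Stokes: integral_partial_R omega = integral_R d omega with d omega = (∂Q/∂x - ∂P/∂y) dx ∧ dy.
  ∂Q/∂x = 6*x
  ∂P/∂y = -x - 2*y
  integrand = ∂Q/∂x - ∂P/∂y = 7*x + 2*y.
Integrating over R: integral_0^1 integral_0^1 (7*x + 2*y) dx dy = 9/2.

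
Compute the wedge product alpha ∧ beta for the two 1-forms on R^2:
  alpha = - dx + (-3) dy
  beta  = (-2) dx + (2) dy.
alpha ∧ beta = (-8) dx ∧ dy

Distribute the wedge, using dx_i ∧ dx_j = -dx_j ∧ dx_i and dx_i ∧ dx_i = 0. For each pair (i, j) with i < j, the coefficient of dx_i ∧ dx_j in alpha ∧ beta is (alpha_i * beta_j - alpha_j * beta_i). Collecting: alpha ∧ beta = (-8) dx ∧ dy.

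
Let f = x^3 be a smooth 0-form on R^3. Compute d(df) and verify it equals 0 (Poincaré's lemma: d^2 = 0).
d(df) = 0

Step 1: df = sum_i (∂f/∂x_i) dx_i = (3*x^2) dx + (0) dy + (0) dz.
Step 2: Apply d again. Using the 1-form formula, the coefficient of dx ∧ dy in d(df) is ∂^2 f/∂x ∂y - ∂^2 f/∂y ∂x = (0) - (0) = 0 (equality of mixed partials for smooth f).
Similarly for dx ∧ dz and dy ∧ dz — all coefficients vanish. So d(df) = 0.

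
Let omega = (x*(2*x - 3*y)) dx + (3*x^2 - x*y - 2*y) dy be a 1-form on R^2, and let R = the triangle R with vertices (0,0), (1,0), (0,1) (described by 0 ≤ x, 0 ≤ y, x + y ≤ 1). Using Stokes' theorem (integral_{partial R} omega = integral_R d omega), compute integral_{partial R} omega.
integral_(partial R) omega = 4/3

Stokes: integral_partial_R omega = integral_R d omega with d omega = (∂Q/∂x - ∂P/∂y) dx ∧ dy.
  ∂Q/∂x = 6*x - y
  ∂P/∂y = -3*x
  integrand = ∂Q/∂x - ∂P/∂y = 9*x - y.
Integrating over R: integral_0^1 integral_0^{1-x} (9*x - y) dy dx = 4/3.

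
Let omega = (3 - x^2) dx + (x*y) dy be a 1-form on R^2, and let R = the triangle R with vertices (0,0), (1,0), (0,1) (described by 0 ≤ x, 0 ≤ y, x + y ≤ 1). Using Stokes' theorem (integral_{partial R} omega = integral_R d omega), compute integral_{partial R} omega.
integral_(partial R) omega = 1/6

Stokes: integral_partial_R omega = integral_R d omega with d omega = (∂Q/∂x - ∂P/∂y) dx ∧ dy.
  ∂Q/∂x = y
  ∂P/∂y = 0
  integrand = ∂Q/∂x - ∂P/∂y = y.
Integrating over R: integral_0^1 integral_0^{1-x} (y) dy dx = 1/6.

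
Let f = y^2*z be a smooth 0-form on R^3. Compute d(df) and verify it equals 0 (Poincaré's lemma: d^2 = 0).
d(df) = 0

Step 1: df = sum_i (∂f/∂x_i) dx_i = (0) dx + (2*y*z) dy + (y^2) dz.
Step 2: Apply d again. Using the 1-form formula, the coefficient of dx ∧ dy in d(df) is ∂^2 f/∂x ∂y - ∂^2 f/∂y ∂x = (0) - (0) = 0 (equality of mixed partials for smooth f).
Similarly for dx ∧ dz and dy ∧ dz — all coefficients vanish. So d(df) = 0.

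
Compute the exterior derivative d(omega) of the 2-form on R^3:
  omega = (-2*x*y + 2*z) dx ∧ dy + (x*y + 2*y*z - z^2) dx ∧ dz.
d(omega) = (-x - 2*z + 2) dx ∧ dy ∧ dz

For a 2-form omega = sum_{i<j} g_{ij} dx_i ∧ dx_j, the exterior derivative is
  d(omega) = sum_{i<j} d(g_{ij}) ∧ dx_i ∧ dx_j = sum_{i<j, k} (∂g_{ij}/∂x_k) dx_k ∧ dx_i ∧ dx_j.
Expand each term, using dx_k ∧ dx_i ∧ dx_j = sgn(permutation) dx_{(a)} ∧ dx_{(b)} ∧ dx_{(c)} with (a < b < c) sorted:
  d(-2*x*y + 2*z) includes (∂/∂z)(-2*x*y + 2*z) dz = (2) dz, which multiplied by dx ∧ dy gives (2) dx ∧ dy ∧ dz
  d(x*y + 2*y*z - z^2) includes (∂/∂y)(x*y + 2*y*z - z^2) dy = (x + 2*z) dy, which multiplied by dx ∧ dz gives (-x - 2*z) dx ∧ dy ∧ dz
Collecting like 3-forms: d(omega) = (-x - 2*z + 2) dx ∧ dy ∧ dz.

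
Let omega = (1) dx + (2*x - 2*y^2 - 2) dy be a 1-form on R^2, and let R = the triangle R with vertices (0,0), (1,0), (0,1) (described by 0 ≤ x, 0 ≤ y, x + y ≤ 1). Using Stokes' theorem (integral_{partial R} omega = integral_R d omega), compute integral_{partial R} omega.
integral_(partial R) omega = 1

Stokes: integral_partial_R omega = integral_R d omega with d omega = (∂Q/∂x - ∂P/∂y) dx ∧ dy.
  ∂Q/∂x = 2
  ∂P/∂y = 0
  integrand = ∂Q/∂x - ∂P/∂y = 2.
Integrating over R: integral_0^1 integral_0^{1-x} (2) dy dx = 1.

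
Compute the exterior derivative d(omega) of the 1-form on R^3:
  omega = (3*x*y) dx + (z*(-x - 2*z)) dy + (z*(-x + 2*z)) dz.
d(omega) = (-3*x - z) dx ∧ dy + (-z) dx ∧ dz + (x + 4*z) dy ∧ dz

For a 1-form omega = sum_i f_i dx_i, the exterior derivative is
  d(omega) = sum_{i < j} (∂f_j/∂x_i - ∂f_i/∂x_j) dx_i ∧ dx_j.
  coefficient of dx ∧ dy: ∂f_2/∂x - ∂f_1/∂y = ∂(z*(-x - 2*z))/∂x - ∂(3*x*y)/∂y = -3*x - z
  coefficient of dx ∧ dz: ∂f_3/∂x - ∂f_1/∂z = ∂(z*(-x + 2*z))/∂x - ∂(3*x*y)/∂z = -z
  coefficient of dy ∧ dz: ∂f_3/∂y - ∂f_2/∂z = ∂(z*(-x + 2*z))/∂y - ∂(z*(-x - 2*z))/∂z = x + 4*z
Assembling: d(omega) = (-3*x - z) dx ∧ dy + (-z) dx ∧ dz + (x + 4*z) dy ∧ dz.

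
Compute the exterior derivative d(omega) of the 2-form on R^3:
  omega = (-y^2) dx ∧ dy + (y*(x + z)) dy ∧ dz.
d(omega) = (y) dx ∧ dy ∧ dz

For a 2-form omega = sum_{i<j} g_{ij} dx_i ∧ dx_j, the exterior derivative is
  d(omega) = sum_{i<j} d(g_{ij}) ∧ dx_i ∧ dx_j = sum_{i<j, k} (∂g_{ij}/∂x_k) dx_k ∧ dx_i ∧ dx_j.
Expand each term, using dx_k ∧ dx_i ∧ dx_j = sgn(permutation) dx_{(a)} ∧ dx_{(b)} ∧ dx_{(c)} with (a < b < c) sorted:
  d(y*(x + z)) includes (∂/∂x)(y*(x + z)) dx = (y) dx, which multiplied by dy ∧ dz gives (y) dx ∧ dy ∧ dz
Collecting like 3-forms: d(omega) = (y) dx ∧ dy ∧ dz.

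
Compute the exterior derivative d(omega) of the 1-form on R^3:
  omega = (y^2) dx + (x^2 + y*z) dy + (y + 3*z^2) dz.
d(omega) = (2*x - 2*y) dx ∧ dy + (1 - y) dy ∧ dz

For a 1-form omega = sum_i f_i dx_i, the exterior derivative is
  d(omega) = sum_{i < j} (∂f_j/∂x_i - ∂f_i/∂x_j) dx_i ∧ dx_j.
  coefficient of dx ∧ dy: ∂f_2/∂x - ∂f_1/∂y = ∂(x^2 + y*z)/∂x - ∂(y^2)/∂y = 2*x - 2*y
  coefficient of dy ∧ dz: ∂f_3/∂y - ∂f_2/∂z = ∂(y + 3*z^2)/∂y - ∂(x^2 + y*z)/∂z = 1 - y
Assembling: d(omega) = (2*x - 2*y) dx ∧ dy + (1 - y) dy ∧ dz.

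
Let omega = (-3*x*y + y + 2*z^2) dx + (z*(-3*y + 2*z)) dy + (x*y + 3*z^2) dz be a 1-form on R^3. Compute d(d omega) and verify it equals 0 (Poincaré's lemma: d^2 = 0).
d(d omega) = 0

Step 1: d omega = sum_{i<j} (∂f_j/∂x_i - ∂f_i/∂x_j) dx_i ∧ dx_j:
  coeff of dx ∧ dy: 3*x - 1
  coeff of dx ∧ dz: y - 4*z
  coeff of dy ∧ dz: x + 3*y - 4*z
Step 2: Apply d again to each 2-form coefficient. The only possible 3-form in R^3 is dx ∧ dy ∧ dz, with coefficient
  ∂(coeff of dy∧dz)/∂x - ∂(coeff of dx∧dz)/∂y + ∂(coeff of dx∧dy)/∂z
  = ∂/∂x (x + 3*y - 4*z) - ∂/∂y (y - 4*z) + ∂/∂z (3*x - 1).
Each of these terms simplifies to sums of mixed partials that cancel in pairs. The result is 0 (by equality of mixed partials for smooth functions — Schwarz / Clairaut).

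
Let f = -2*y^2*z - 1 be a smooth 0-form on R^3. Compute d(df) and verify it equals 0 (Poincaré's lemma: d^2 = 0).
d(df) = 0

Step 1: df = sum_i (∂f/∂x_i) dx_i = (0) dx + (-4*y*z) dy + (-2*y^2) dz.
Step 2: Apply d again. Using the 1-form formula, the coefficient of dx ∧ dy in d(df) is ∂^2 f/∂x ∂y - ∂^2 f/∂y ∂x = (0) - (0) = 0 (equality of mixed partials for smooth f).
Similarly for dx ∧ dz and dy ∧ dz — all coefficients vanish. So d(df) = 0.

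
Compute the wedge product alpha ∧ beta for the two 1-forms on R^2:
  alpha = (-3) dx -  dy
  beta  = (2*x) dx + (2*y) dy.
alpha ∧ beta = (2*x - 6*y) dx ∧ dy

Distribute the wedge, using dx_i ∧ dx_j = -dx_j ∧ dx_i and dx_i ∧ dx_i = 0. For each pair (i, j) with i < j, the coefficient of dx_i ∧ dx_j in alpha ∧ beta is (alpha_i * beta_j - alpha_j * beta_i). Collecting: alpha ∧ beta = (2*x - 6*y) dx ∧ dy.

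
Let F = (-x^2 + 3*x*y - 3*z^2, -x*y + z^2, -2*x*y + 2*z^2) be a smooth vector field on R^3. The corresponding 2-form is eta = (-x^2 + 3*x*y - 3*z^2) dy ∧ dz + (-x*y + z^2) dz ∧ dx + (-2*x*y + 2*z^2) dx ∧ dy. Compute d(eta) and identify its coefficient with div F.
d(eta) = (-3*x + 3*y + 4*z) dx ∧ dy ∧ dz; div F = -3*x + 3*y + 4*z

For a 2-form in R^3 of the form above, applying d gives a 3-form with coefficient ∂P/∂x + ∂Q/∂y + ∂R/∂z:
  ∂P/∂x = -2*x + 3*y
  ∂Q/∂y = -x
  ∂R/∂z = 4*z
Sum = -3*x + 3*y + 4*z, which is exactly div F.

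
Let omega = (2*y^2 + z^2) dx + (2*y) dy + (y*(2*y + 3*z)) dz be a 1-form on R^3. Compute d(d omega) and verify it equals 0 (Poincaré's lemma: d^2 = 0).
d(d omega) = 0

Step 1: d omega = sum_{i<j} (∂f_j/∂x_i - ∂f_i/∂x_j) dx_i ∧ dx_j:
  coeff of dx ∧ dy: -4*y
  coeff of dx ∧ dz: -2*z
  coeff of dy ∧ dz: 4*y + 3*z
Step 2: Apply d again to each 2-form coefficient. The only possible 3-form in R^3 is dx ∧ dy ∧ dz, with coefficient
  ∂(coeff of dy∧dz)/∂x - ∂(coeff of dx∧dz)/∂y + ∂(coeff of dx∧dy)/∂z
  = ∂/∂x (4*y + 3*z) - ∂/∂y (-2*z) + ∂/∂z (-4*y).
Each of these terms simplifies to sums of mixed partials that cancel in pairs. The result is 0 (by equality of mixed partials for smooth functions — Schwarz / Clairaut).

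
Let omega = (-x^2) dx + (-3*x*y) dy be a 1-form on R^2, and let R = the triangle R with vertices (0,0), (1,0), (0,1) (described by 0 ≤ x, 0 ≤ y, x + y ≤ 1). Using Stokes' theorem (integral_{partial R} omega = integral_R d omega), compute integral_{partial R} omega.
integral_(partial R) omega = -1/2

Stokes: integral_partial_R omega = integral_R d omega with d omega = (∂Q/∂x - ∂P/∂y) dx ∧ dy.
  ∂Q/∂x = -3*y
  ∂P/∂y = 0
  integrand = ∂Q/∂x - ∂P/∂y = -3*y.
Integrating over R: integral_0^1 integral_0^{1-x} (-3*y) dy dx = -1/2.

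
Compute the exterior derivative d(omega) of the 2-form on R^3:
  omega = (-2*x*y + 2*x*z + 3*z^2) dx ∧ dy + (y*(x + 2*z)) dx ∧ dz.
d(omega) = (x + 4*z) dx ∧ dy ∧ dz

For a 2-form omega = sum_{i<j} g_{ij} dx_i ∧ dx_j, the exterior derivative is
  d(omega) = sum_{i<j} d(g_{ij}) ∧ dx_i ∧ dx_j = sum_{i<j, k} (∂g_{ij}/∂x_k) dx_k ∧ dx_i ∧ dx_j.
Expand each term, using dx_k ∧ dx_i ∧ dx_j = sgn(permutation) dx_{(a)} ∧ dx_{(b)} ∧ dx_{(c)} with (a < b < c) sorted:
  d(-2*x*y + 2*x*z + 3*z^2) includes (∂/∂z)(-2*x*y + 2*x*z + 3*z^2) dz = (2*x + 6*z) dz, which multiplied by dx ∧ dy gives (2*x + 6*z) dx ∧ dy ∧ dz
  d(y*(x + 2*z)) includes (∂/∂y)(y*(x + 2*z)) dy = (x + 2*z) dy, which multiplied by dx ∧ dz gives (-x - 2*z) dx ∧ dy ∧ dz
Collecting like 3-forms: d(omega) = (x + 4*z) dx ∧ dy ∧ dz.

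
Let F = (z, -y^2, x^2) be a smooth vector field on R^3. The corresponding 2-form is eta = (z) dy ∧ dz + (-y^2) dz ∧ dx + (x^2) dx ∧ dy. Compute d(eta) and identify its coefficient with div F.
d(eta) = (-2*y) dx ∧ dy ∧ dz; div F = -2*y

For a 2-form in R^3 of the form above, applying d gives a 3-form with coefficient ∂P/∂x + ∂Q/∂y + ∂R/∂z:
  ∂P/∂x = 0
  ∂Q/∂y = -2*y
  ∂R/∂z = 0
Sum = -2*y, which is exactly div F.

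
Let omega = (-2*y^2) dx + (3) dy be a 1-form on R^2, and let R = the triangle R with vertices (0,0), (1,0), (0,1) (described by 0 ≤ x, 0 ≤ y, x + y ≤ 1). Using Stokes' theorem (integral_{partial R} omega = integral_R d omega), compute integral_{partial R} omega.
integral_(partial R) omega = 2/3

Stokes: integral_partial_R omega = integral_R d omega with d omega = (∂Q/∂x - ∂P/∂y) dx ∧ dy.
  ∂Q/∂x = 0
  ∂P/∂y = -4*y
  integrand = ∂Q/∂x - ∂P/∂y = 4*y.
Integrating over R: integral_0^1 integral_0^{1-x} (4*y) dy dx = 2/3.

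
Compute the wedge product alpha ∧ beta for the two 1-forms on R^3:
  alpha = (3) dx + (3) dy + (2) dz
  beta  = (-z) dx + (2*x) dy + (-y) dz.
alpha ∧ beta = (6*x + 3*z) dx ∧ dy + (-3*y + 2*z) dx ∧ dz + (-4*x - 3*y) dy ∧ dz

Distribute the wedge, using dx_i ∧ dx_j = -dx_j ∧ dx_i and dx_i ∧ dx_i = 0. For each pair (i, j) with i < j, the coefficient of dx_i ∧ dx_j in alpha ∧ beta is (alpha_i * beta_j - alpha_j * beta_i). Collecting: alpha ∧ beta = (6*x + 3*z) dx ∧ dy + (-3*y + 2*z) dx ∧ dz + (-4*x - 3*y) dy ∧ dz.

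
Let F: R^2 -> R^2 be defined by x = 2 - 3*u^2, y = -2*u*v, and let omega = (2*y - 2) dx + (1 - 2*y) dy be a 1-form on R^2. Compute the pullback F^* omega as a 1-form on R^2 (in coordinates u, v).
F^* omega = (24*u^2*v - 8*u*v^2 + 12*u - 2*v) du + (2*u*(-4*u*v - 1)) dv

Using F^*(f dg) = (f ∘ F) d(g ∘ F), substitute each coordinate x_i by F_i(u, v) in f_i, and replace dx_i by d F_i = (∂F_i/∂u) du + (∂F_i/∂v) dv.
  For the x component: f_1(F) = -4*u*v - 2; d F_1 = (-6*u) du + (0) dv
  For the y component: f_2(F) = 4*u*v + 1; d F_2 = (-2*v) du + (-2*u) dv
Combining and collecting du, dv coefficients:
  coeff of du: 24*u^2*v - 8*u*v^2 + 12*u - 2*v
  coeff of dv: 2*u*(-4*u*v - 1)
F^* omega = (24*u^2*v - 8*u*v^2 + 12*u - 2*v) du + (2*u*(-4*u*v - 1)) dv.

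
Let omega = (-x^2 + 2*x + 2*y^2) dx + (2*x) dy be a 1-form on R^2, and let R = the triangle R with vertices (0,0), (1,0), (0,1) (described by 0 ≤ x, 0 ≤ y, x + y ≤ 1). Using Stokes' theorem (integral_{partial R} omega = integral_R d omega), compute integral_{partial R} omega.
integral_(partial R) omega = 1/3

Stokes: integral_partial_R omega = integral_R d omega with d omega = (∂Q/∂x - ∂P/∂y) dx ∧ dy.
  ∂Q/∂x = 2
  ∂P/∂y = 4*y
  integrand = ∂Q/∂x - ∂P/∂y = 2 - 4*y.
Integrating over R: integral_0^1 integral_0^{1-x} (2 - 4*y) dy dx = 1/3.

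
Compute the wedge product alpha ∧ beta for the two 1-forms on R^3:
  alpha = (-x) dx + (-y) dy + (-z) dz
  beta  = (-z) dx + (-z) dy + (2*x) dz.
alpha ∧ beta = (z*(x - y)) dx ∧ dy + (-2*x^2 - z^2) dx ∧ dz + (-2*x*y - z^2) dy ∧ dz

Distribute the wedge, using dx_i ∧ dx_j = -dx_j ∧ dx_i and dx_i ∧ dx_i = 0. For each pair (i, j) with i < j, the coefficient of dx_i ∧ dx_j in alpha ∧ beta is (alpha_i * beta_j - alpha_j * beta_i). Collecting: alpha ∧ beta = (z*(x - y)) dx ∧ dy + (-2*x^2 - z^2) dx ∧ dz + (-2*x*y - z^2) dy ∧ dz.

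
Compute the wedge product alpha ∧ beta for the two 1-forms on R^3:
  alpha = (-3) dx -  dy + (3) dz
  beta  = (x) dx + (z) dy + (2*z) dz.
alpha ∧ beta = (x - 3*z) dx ∧ dy + (-3*x - 6*z) dx ∧ dz + (-5*z) dy ∧ dz

Distribute the wedge, using dx_i ∧ dx_j = -dx_j ∧ dx_i and dx_i ∧ dx_i = 0. For each pair (i, j) with i < j, the coefficient of dx_i ∧ dx_j in alpha ∧ beta is (alpha_i * beta_j - alpha_j * beta_i). Collecting: alpha ∧ beta = (x - 3*z) dx ∧ dy + (-3*x - 6*z) dx ∧ dz + (-5*z) dy ∧ dz.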